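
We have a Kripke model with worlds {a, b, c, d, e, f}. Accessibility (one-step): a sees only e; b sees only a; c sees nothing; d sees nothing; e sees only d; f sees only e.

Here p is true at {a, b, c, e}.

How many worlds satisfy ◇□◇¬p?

a: successors {e}; □◇¬p there: e:F. ✗
b: successors {a}; □◇¬p there: a:T. ✓
c: no successors, so ◇□◇¬p fails. ✗
d: no successors, so ◇□◇¬p fails. ✗
e: successors {d}; □◇¬p there: d:T. ✓
f: successors {e}; □◇¬p there: e:F. ✗
Satisfying worlds: {b, e}.

2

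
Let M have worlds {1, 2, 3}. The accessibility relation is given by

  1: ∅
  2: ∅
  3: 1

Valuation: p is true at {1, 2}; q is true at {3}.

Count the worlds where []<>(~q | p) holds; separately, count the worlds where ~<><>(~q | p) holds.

2 and 3

For []<>(~q | p):
1: no successors, so []<>(~q | p) holds vacuously. ✓
2: no successors, so []<>(~q | p) holds vacuously. ✓
3: successors {1}; <>(~q | p) there: 1:F. ✗
— 2 worlds.
For ~<><>(~q | p):
1: <><>(~q | p) is F. ✓
2: <><>(~q | p) is F. ✓
3: <><>(~q | p) is F. ✓
— 3 worlds.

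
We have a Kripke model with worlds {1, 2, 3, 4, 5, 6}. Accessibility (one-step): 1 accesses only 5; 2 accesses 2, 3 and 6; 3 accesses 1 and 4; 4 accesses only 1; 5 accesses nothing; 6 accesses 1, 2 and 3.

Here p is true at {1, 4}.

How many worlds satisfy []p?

1: successors {5}; p there: 5:F. ✗
2: successors {2, 3, 6}; p there: 2:F, 3:F, 6:F. ✗
3: successors {1, 4}; p there: 1:T, 4:T. ✓
4: successors {1}; p there: 1:T. ✓
5: no successors, so []p holds vacuously. ✓
6: successors {1, 2, 3}; p there: 1:T, 2:F, 3:F. ✗
Satisfying worlds: {3, 4, 5}.

3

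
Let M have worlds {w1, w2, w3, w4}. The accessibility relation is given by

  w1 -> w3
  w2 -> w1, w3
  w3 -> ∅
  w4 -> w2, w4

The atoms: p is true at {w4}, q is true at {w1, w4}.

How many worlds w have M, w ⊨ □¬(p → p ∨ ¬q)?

1

w1: successors {w3}; ¬(p → p ∨ ¬q) there: w3:F. ✗
w2: successors {w1, w3}; ¬(p → p ∨ ¬q) there: w1:F, w3:F. ✗
w3: no successors, so □¬(p → p ∨ ¬q) holds vacuously. ✓
w4: successors {w2, w4}; ¬(p → p ∨ ¬q) there: w2:F, w4:F. ✗
Satisfying worlds: {w3}.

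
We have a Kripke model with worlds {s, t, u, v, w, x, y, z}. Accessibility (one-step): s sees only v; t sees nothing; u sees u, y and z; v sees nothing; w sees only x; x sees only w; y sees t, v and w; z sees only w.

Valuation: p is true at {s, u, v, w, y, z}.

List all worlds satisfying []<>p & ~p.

s: []<>p is F, ~p is F. ✗
t: []<>p is T, ~p is T. ✓
u: []<>p is T, ~p is F. ✗
v: []<>p is T, ~p is F. ✗
w: []<>p is T, ~p is F. ✗
x: []<>p is F, ~p is T. ✗
y: []<>p is F, ~p is F. ✗
z: []<>p is F, ~p is F. ✗

{t}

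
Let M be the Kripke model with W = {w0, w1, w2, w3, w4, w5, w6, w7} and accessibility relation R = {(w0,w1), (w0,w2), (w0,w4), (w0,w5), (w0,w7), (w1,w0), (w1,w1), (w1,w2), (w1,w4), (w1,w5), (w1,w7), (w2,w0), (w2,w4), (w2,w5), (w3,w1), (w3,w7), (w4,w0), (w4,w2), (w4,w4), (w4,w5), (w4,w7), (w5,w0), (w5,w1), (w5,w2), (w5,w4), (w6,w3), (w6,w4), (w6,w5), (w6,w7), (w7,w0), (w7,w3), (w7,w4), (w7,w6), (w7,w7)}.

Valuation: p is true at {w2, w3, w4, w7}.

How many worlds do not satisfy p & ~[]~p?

w0: p is F, ~[]~p is T. ✗
w1: p is F, ~[]~p is T. ✗
w2: p is T, ~[]~p is T. ✓
w3: p is T, ~[]~p is T. ✓
w4: p is T, ~[]~p is T. ✓
w5: p is F, ~[]~p is T. ✗
w6: p is F, ~[]~p is T. ✗
w7: p is T, ~[]~p is T. ✓
Satisfying worlds: {w2, w3, w4, w7}.
So p & ~[]~p fails at the other 4 worlds.

4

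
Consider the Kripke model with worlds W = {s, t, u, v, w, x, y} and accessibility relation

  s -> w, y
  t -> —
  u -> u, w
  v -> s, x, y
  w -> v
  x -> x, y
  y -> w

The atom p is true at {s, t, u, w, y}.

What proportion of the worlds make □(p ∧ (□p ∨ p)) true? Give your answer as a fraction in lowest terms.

4/7

s: successors {w, y}; p ∧ (□p ∨ p) there: w:T, y:T. ✓
t: no successors, so □(p ∧ (□p ∨ p)) holds vacuously. ✓
u: successors {u, w}; p ∧ (□p ∨ p) there: u:T, w:T. ✓
v: successors {s, x, y}; p ∧ (□p ∨ p) there: s:T, x:F, y:T. ✗
w: successors {v}; p ∧ (□p ∨ p) there: v:F. ✗
x: successors {x, y}; p ∧ (□p ∨ p) there: x:F, y:T. ✗
y: successors {w}; p ∧ (□p ∨ p) there: w:T. ✓
That's 4 of 7 worlds, so 4/7.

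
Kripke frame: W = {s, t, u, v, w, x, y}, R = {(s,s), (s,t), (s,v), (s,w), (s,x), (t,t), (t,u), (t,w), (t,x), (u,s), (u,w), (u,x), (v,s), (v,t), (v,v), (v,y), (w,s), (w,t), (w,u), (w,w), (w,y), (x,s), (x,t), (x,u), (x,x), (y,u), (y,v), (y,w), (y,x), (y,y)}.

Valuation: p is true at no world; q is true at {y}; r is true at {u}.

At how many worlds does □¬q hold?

s: successors {s, t, v, w, x}; ¬q there: s:T, t:T, v:T, w:T, x:T. ✓
t: successors {t, u, w, x}; ¬q there: t:T, u:T, w:T, x:T. ✓
u: successors {s, w, x}; ¬q there: s:T, w:T, x:T. ✓
v: successors {s, t, v, y}; ¬q there: s:T, t:T, v:T, y:F. ✗
w: successors {s, t, u, w, y}; ¬q there: s:T, t:T, u:T, w:T, y:F. ✗
x: successors {s, t, u, x}; ¬q there: s:T, t:T, u:T, x:T. ✓
y: successors {u, v, w, x, y}; ¬q there: u:T, v:T, w:T, x:T, y:F. ✗
Satisfying worlds: {s, t, u, x}.

4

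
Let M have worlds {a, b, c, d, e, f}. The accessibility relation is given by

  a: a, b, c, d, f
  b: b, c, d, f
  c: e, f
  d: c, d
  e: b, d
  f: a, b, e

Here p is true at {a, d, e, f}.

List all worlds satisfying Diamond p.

{a, b, c, d, e, f}

a: successors {a, b, c, d, f}; p there: a:T, b:F, c:F, d:T, f:T. ✓
b: successors {b, c, d, f}; p there: b:F, c:F, d:T, f:T. ✓
c: successors {e, f}; p there: e:T, f:T. ✓
d: successors {c, d}; p there: c:F, d:T. ✓
e: successors {b, d}; p there: b:F, d:T. ✓
f: successors {a, b, e}; p there: a:T, b:F, e:T. ✓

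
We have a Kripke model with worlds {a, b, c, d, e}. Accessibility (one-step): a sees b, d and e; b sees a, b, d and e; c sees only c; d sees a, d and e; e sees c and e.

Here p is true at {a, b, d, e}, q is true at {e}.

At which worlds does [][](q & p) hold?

a: successors {b, d, e}; [](q & p) there: b:F, d:F, e:F. ✗
b: successors {a, b, d, e}; [](q & p) there: a:F, b:F, d:F, e:F. ✗
c: successors {c}; [](q & p) there: c:F. ✗
d: successors {a, d, e}; [](q & p) there: a:F, d:F, e:F. ✗
e: successors {c, e}; [](q & p) there: c:F, e:F. ✗

∅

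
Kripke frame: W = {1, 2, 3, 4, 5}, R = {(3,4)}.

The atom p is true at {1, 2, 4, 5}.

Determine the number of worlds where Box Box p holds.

1: no successors, so Box Box p holds vacuously. ✓
2: no successors, so Box Box p holds vacuously. ✓
3: successors {4}; Box p there: 4:T. ✓
4: no successors, so Box Box p holds vacuously. ✓
5: no successors, so Box Box p holds vacuously. ✓
Satisfying worlds: {1, 2, 3, 4, 5}.

5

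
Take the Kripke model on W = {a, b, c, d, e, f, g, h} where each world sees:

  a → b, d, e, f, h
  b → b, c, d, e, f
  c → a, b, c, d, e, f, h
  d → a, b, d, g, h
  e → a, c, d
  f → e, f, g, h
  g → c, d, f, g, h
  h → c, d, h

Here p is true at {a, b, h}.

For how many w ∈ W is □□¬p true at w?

0

a: successors {b, d, e, f, h}; □¬p there: b:F, d:F, e:F, f:F, h:F. ✗
b: successors {b, c, d, e, f}; □¬p there: b:F, c:F, d:F, e:F, f:F. ✗
c: successors {a, b, c, d, e, f, h}; □¬p there: a:F, b:F, c:F, d:F, e:F, f:F, h:F. ✗
d: successors {a, b, d, g, h}; □¬p there: a:F, b:F, d:F, g:F, h:F. ✗
e: successors {a, c, d}; □¬p there: a:F, c:F, d:F. ✗
f: successors {e, f, g, h}; □¬p there: e:F, f:F, g:F, h:F. ✗
g: successors {c, d, f, g, h}; □¬p there: c:F, d:F, f:F, g:F, h:F. ✗
h: successors {c, d, h}; □¬p there: c:F, d:F, h:F. ✗
Satisfying worlds: ∅.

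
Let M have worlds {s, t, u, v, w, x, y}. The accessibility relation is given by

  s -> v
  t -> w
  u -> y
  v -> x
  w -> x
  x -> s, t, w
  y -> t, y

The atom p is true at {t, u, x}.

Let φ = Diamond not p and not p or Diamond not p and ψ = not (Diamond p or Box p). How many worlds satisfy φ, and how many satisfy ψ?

For Diamond not p and not p or Diamond not p:
s: Diamond not p and not p is T, Diamond not p is T. ✓
t: Diamond not p and not p is F, Diamond not p is T. ✓
u: Diamond not p and not p is F, Diamond not p is T. ✓
v: Diamond not p and not p is F, Diamond not p is F. ✗
w: Diamond not p and not p is F, Diamond not p is F. ✗
x: Diamond not p and not p is F, Diamond not p is T. ✓
y: Diamond not p and not p is T, Diamond not p is T. ✓
— 5 worlds.
For not (Diamond p or Box p):
s: Diamond p or Box p is F. ✓
t: Diamond p or Box p is F. ✓
u: Diamond p or Box p is F. ✓
v: Diamond p or Box p is T. ✗
w: Diamond p or Box p is T. ✗
x: Diamond p or Box p is T. ✗
y: Diamond p or Box p is T. ✗
— 3 worlds.

5 and 3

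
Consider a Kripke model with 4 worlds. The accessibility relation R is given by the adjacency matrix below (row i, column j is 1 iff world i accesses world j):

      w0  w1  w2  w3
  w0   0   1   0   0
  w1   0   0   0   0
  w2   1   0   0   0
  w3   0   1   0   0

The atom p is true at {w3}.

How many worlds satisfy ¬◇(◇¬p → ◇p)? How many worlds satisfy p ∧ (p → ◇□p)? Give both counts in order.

2 and 1

For ¬◇(◇¬p → ◇p):
w0: ◇(◇¬p → ◇p) is T. ✗
w1: ◇(◇¬p → ◇p) is F. ✓
w2: ◇(◇¬p → ◇p) is F. ✓
w3: ◇(◇¬p → ◇p) is T. ✗
— 2 worlds.
For p ∧ (p → ◇□p):
w0: p is F, p → ◇□p is T. ✗
w1: p is F, p → ◇□p is T. ✗
w2: p is F, p → ◇□p is T. ✗
w3: p is T, p → ◇□p is T. ✓
— 1 world.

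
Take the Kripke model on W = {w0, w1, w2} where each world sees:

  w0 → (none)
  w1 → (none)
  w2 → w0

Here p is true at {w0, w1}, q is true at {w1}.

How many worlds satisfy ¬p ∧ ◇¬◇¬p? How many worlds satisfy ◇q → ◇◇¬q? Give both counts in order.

For ¬p ∧ ◇¬◇¬p:
w0: ¬p is F, ◇¬◇¬p is F. ✗
w1: ¬p is F, ◇¬◇¬p is F. ✗
w2: ¬p is T, ◇¬◇¬p is T. ✓
— 1 world.
For ◇q → ◇◇¬q:
w0: ◇q is F, ◇◇¬q is F. ✓
w1: ◇q is F, ◇◇¬q is F. ✓
w2: ◇q is F, ◇◇¬q is F. ✓
— 3 worlds.

1 and 3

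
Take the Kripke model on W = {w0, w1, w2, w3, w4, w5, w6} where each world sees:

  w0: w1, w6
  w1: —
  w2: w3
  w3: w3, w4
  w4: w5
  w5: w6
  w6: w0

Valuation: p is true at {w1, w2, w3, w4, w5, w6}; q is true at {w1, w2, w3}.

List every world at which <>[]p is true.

w0: successors {w1, w6}; []p there: w1:T, w6:F. ✓
w1: no successors, so <>[]p fails. ✗
w2: successors {w3}; []p there: w3:T. ✓
w3: successors {w3, w4}; []p there: w3:T, w4:T. ✓
w4: successors {w5}; []p there: w5:T. ✓
w5: successors {w6}; []p there: w6:F. ✗
w6: successors {w0}; []p there: w0:T. ✓

{w0, w2, w3, w4, w6}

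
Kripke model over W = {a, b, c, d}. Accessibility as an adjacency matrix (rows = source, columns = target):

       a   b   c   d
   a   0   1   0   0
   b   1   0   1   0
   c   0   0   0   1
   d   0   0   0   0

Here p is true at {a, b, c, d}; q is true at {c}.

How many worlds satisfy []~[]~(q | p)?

3

a: successors {b}; ~[]~(q | p) there: b:T. ✓
b: successors {a, c}; ~[]~(q | p) there: a:T, c:T. ✓
c: successors {d}; ~[]~(q | p) there: d:F. ✗
d: no successors, so []~[]~(q | p) holds vacuously. ✓
Satisfying worlds: {a, b, d}.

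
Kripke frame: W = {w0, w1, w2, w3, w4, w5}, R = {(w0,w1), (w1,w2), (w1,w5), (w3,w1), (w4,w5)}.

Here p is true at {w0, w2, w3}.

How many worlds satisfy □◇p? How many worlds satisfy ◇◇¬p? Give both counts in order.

4 and 2

For □◇p:
w0: successors {w1}; ◇p there: w1:T. ✓
w1: successors {w2, w5}; ◇p there: w2:F, w5:F. ✗
w2: no successors, so □◇p holds vacuously. ✓
w3: successors {w1}; ◇p there: w1:T. ✓
w4: successors {w5}; ◇p there: w5:F. ✗
w5: no successors, so □◇p holds vacuously. ✓
— 4 worlds.
For ◇◇¬p:
w0: successors {w1}; ◇¬p there: w1:T. ✓
w1: successors {w2, w5}; ◇¬p there: w2:F, w5:F. ✗
w2: no successors, so ◇◇¬p fails. ✗
w3: successors {w1}; ◇¬p there: w1:T. ✓
w4: successors {w5}; ◇¬p there: w5:F. ✗
w5: no successors, so ◇◇¬p fails. ✗
— 2 worlds.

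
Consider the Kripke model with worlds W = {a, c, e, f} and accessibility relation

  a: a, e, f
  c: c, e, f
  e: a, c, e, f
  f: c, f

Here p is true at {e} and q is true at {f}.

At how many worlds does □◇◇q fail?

0

a: successors {a, e, f}; ◇◇q there: a:T, e:T, f:T. ✓
c: successors {c, e, f}; ◇◇q there: c:T, e:T, f:T. ✓
e: successors {a, c, e, f}; ◇◇q there: a:T, c:T, e:T, f:T. ✓
f: successors {c, f}; ◇◇q there: c:T, f:T. ✓
Satisfying worlds: {a, c, e, f}.
So □◇◇q fails at the other 0 worlds.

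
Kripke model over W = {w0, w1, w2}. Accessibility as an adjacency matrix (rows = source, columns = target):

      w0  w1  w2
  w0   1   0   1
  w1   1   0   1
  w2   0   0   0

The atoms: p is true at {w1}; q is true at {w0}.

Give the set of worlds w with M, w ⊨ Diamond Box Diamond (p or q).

{w0, w1}

w0: successors {w0, w2}; Box Diamond (p or q) there: w0:F, w2:T. ✓
w1: successors {w0, w2}; Box Diamond (p or q) there: w0:F, w2:T. ✓
w2: no successors, so Diamond Box Diamond (p or q) fails. ✗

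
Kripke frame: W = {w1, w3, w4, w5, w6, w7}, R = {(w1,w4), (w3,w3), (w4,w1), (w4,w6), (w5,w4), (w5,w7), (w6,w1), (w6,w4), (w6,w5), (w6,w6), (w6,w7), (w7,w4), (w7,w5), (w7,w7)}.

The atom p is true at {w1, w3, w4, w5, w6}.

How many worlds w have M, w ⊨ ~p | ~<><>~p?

3

w1: ~p is F, ~<><>~p is T. ✓
w3: ~p is F, ~<><>~p is T. ✓
w4: ~p is F, ~<><>~p is F. ✗
w5: ~p is F, ~<><>~p is F. ✗
w6: ~p is F, ~<><>~p is F. ✗
w7: ~p is T, ~<><>~p is F. ✓
Satisfying worlds: {w1, w3, w7}.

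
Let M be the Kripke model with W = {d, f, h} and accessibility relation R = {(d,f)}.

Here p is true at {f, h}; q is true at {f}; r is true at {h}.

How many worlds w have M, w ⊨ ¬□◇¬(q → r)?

1

d: □◇¬(q → r) is F. ✓
f: □◇¬(q → r) is T. ✗
h: □◇¬(q → r) is T. ✗
Satisfying worlds: {d}.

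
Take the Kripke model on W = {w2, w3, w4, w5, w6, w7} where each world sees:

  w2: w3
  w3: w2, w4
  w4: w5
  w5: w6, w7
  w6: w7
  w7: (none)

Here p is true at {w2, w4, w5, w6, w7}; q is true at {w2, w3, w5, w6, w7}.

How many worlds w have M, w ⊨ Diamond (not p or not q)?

2

w2: successors {w3}; not p or not q there: w3:T. ✓
w3: successors {w2, w4}; not p or not q there: w2:F, w4:T. ✓
w4: successors {w5}; not p or not q there: w5:F. ✗
w5: successors {w6, w7}; not p or not q there: w6:F, w7:F. ✗
w6: successors {w7}; not p or not q there: w7:F. ✗
w7: no successors, so Diamond (not p or not q) fails. ✗
Satisfying worlds: {w2, w3}.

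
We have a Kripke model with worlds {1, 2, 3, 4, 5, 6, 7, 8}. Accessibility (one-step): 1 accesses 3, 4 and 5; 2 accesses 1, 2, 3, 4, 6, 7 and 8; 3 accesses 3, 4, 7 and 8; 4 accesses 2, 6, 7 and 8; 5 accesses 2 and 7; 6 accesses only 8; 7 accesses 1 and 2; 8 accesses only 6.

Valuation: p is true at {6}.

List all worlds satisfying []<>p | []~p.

1: []<>p is F, []~p is T. ✓
2: []<>p is F, []~p is F. ✗
3: []<>p is F, []~p is T. ✓
4: []<>p is F, []~p is F. ✗
5: []<>p is F, []~p is T. ✓
6: []<>p is T, []~p is T. ✓
7: []<>p is F, []~p is T. ✓
8: []<>p is F, []~p is F. ✗

{1, 3, 5, 6, 7}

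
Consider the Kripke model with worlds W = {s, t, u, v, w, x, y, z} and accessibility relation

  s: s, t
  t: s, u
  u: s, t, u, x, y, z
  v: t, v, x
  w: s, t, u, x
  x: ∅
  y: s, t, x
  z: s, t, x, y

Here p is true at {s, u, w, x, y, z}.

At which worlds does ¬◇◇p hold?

{x}

s: ◇◇p is T. ✗
t: ◇◇p is T. ✗
u: ◇◇p is T. ✗
v: ◇◇p is T. ✗
w: ◇◇p is T. ✗
x: ◇◇p is F. ✓
y: ◇◇p is T. ✗
z: ◇◇p is T. ✗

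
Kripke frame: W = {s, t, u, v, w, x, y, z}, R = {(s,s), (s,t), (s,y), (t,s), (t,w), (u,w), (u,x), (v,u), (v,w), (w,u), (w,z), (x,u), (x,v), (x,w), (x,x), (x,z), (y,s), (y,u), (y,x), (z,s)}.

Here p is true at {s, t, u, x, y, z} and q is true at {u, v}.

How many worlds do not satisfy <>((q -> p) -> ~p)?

4

s: successors {s, t, y}; (q -> p) -> ~p there: s:F, t:F, y:F. ✗
t: successors {s, w}; (q -> p) -> ~p there: s:F, w:T. ✓
u: successors {w, x}; (q -> p) -> ~p there: w:T, x:F. ✓
v: successors {u, w}; (q -> p) -> ~p there: u:F, w:T. ✓
w: successors {u, z}; (q -> p) -> ~p there: u:F, z:F. ✗
x: successors {u, v, w, x, z}; (q -> p) -> ~p there: u:F, v:T, w:T, x:F, z:F. ✓
y: successors {s, u, x}; (q -> p) -> ~p there: s:F, u:F, x:F. ✗
z: successors {s}; (q -> p) -> ~p there: s:F. ✗
Satisfying worlds: {t, u, v, x}.
So <>((q -> p) -> ~p) fails at the other 4 worlds.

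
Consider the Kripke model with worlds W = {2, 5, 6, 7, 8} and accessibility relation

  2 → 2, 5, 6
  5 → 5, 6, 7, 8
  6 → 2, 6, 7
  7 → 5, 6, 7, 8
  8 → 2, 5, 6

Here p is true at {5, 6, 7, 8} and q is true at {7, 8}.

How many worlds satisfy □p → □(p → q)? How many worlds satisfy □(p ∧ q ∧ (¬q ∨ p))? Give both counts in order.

For □p → □(p → q):
2: □p is F, □(p → q) is F. ✓
5: □p is T, □(p → q) is F. ✗
6: □p is F, □(p → q) is F. ✓
7: □p is T, □(p → q) is F. ✗
8: □p is F, □(p → q) is F. ✓
— 3 worlds.
For □(p ∧ q ∧ (¬q ∨ p)):
2: successors {2, 5, 6}; p ∧ q ∧ (¬q ∨ p) there: 2:F, 5:F, 6:F. ✗
5: successors {5, 6, 7, 8}; p ∧ q ∧ (¬q ∨ p) there: 5:F, 6:F, 7:T, 8:T. ✗
6: successors {2, 6, 7}; p ∧ q ∧ (¬q ∨ p) there: 2:F, 6:F, 7:T. ✗
7: successors {5, 6, 7, 8}; p ∧ q ∧ (¬q ∨ p) there: 5:F, 6:F, 7:T, 8:T. ✗
8: successors {2, 5, 6}; p ∧ q ∧ (¬q ∨ p) there: 2:F, 5:F, 6:F. ✗
— 0 worlds.

3 and 0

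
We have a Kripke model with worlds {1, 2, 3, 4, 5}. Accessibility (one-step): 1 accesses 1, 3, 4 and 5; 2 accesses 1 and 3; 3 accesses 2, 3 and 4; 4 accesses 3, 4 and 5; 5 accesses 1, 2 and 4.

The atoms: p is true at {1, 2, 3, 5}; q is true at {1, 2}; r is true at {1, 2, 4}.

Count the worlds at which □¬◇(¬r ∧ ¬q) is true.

0

1: successors {1, 3, 4, 5}; ¬◇(¬r ∧ ¬q) there: 1:F, 3:F, 4:F, 5:T. ✗
2: successors {1, 3}; ¬◇(¬r ∧ ¬q) there: 1:F, 3:F. ✗
3: successors {2, 3, 4}; ¬◇(¬r ∧ ¬q) there: 2:F, 3:F, 4:F. ✗
4: successors {3, 4, 5}; ¬◇(¬r ∧ ¬q) there: 3:F, 4:F, 5:T. ✗
5: successors {1, 2, 4}; ¬◇(¬r ∧ ¬q) there: 1:F, 2:F, 4:F. ✗
Satisfying worlds: ∅.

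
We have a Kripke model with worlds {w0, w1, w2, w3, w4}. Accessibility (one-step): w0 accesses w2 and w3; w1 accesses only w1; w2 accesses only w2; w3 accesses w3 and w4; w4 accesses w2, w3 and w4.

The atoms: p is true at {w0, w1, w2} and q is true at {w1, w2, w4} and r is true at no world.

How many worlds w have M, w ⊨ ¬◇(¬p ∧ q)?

3

w0: ◇(¬p ∧ q) is F. ✓
w1: ◇(¬p ∧ q) is F. ✓
w2: ◇(¬p ∧ q) is F. ✓
w3: ◇(¬p ∧ q) is T. ✗
w4: ◇(¬p ∧ q) is T. ✗
Satisfying worlds: {w0, w1, w2}.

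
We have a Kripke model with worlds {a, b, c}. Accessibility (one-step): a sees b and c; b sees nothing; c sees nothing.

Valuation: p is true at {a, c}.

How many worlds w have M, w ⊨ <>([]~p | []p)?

1

a: successors {b, c}; []~p | []p there: b:T, c:T. ✓
b: no successors, so <>([]~p | []p) fails. ✗
c: no successors, so <>([]~p | []p) fails. ✗
Satisfying worlds: {a}.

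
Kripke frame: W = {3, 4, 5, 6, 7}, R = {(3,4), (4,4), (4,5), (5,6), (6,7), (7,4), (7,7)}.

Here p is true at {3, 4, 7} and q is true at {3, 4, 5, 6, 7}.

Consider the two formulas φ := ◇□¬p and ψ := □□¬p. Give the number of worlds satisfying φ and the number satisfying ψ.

1 and 0

For ◇□¬p:
3: successors {4}; □¬p there: 4:F. ✗
4: successors {4, 5}; □¬p there: 4:F, 5:T. ✓
5: successors {6}; □¬p there: 6:F. ✗
6: successors {7}; □¬p there: 7:F. ✗
7: successors {4, 7}; □¬p there: 4:F, 7:F. ✗
— 1 world.
For □□¬p:
3: successors {4}; □¬p there: 4:F. ✗
4: successors {4, 5}; □¬p there: 4:F, 5:T. ✗
5: successors {6}; □¬p there: 6:F. ✗
6: successors {7}; □¬p there: 7:F. ✗
7: successors {4, 7}; □¬p there: 4:F, 7:F. ✗
— 0 worlds.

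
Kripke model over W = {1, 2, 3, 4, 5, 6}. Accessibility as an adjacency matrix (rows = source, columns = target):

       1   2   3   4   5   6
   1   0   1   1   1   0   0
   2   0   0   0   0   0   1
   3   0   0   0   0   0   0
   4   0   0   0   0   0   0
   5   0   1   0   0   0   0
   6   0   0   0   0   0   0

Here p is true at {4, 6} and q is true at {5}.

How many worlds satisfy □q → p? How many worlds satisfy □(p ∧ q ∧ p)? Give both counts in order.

5 and 3

For □q → p:
1: □q is F, p is F. ✓
2: □q is F, p is F. ✓
3: □q is T, p is F. ✗
4: □q is T, p is T. ✓
5: □q is F, p is F. ✓
6: □q is T, p is T. ✓
— 5 worlds.
For □(p ∧ q ∧ p):
1: successors {2, 3, 4}; p ∧ q ∧ p there: 2:F, 3:F, 4:F. ✗
2: successors {6}; p ∧ q ∧ p there: 6:F. ✗
3: no successors, so □(p ∧ q ∧ p) holds vacuously. ✓
4: no successors, so □(p ∧ q ∧ p) holds vacuously. ✓
5: successors {2}; p ∧ q ∧ p there: 2:F. ✗
6: no successors, so □(p ∧ q ∧ p) holds vacuously. ✓
— 3 worlds.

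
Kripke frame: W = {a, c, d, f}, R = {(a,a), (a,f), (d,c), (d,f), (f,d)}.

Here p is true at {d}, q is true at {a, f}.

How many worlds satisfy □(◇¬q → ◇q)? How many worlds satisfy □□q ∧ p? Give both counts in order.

2 and 0

For □(◇¬q → ◇q):
a: successors {a, f}; ◇¬q → ◇q there: a:T, f:F. ✗
c: no successors, so □(◇¬q → ◇q) holds vacuously. ✓
d: successors {c, f}; ◇¬q → ◇q there: c:T, f:F. ✗
f: successors {d}; ◇¬q → ◇q there: d:T. ✓
— 2 worlds.
For □□q ∧ p:
a: □□q is F, p is F. ✗
c: □□q is T, p is F. ✗
d: □□q is F, p is T. ✗
f: □□q is F, p is F. ✗
— 0 worlds.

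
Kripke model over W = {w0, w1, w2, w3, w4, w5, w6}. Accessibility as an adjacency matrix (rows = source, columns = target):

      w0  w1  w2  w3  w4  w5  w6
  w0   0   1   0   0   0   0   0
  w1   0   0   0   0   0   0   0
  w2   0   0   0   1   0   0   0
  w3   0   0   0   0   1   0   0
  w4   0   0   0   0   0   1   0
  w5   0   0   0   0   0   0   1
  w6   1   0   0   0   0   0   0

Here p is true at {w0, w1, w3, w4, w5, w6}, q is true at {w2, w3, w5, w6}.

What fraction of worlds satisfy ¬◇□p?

1/7

w0: ◇□p is T. ✗
w1: ◇□p is F. ✓
w2: ◇□p is T. ✗
w3: ◇□p is T. ✗
w4: ◇□p is T. ✗
w5: ◇□p is T. ✗
w6: ◇□p is T. ✗
That's 1 of 7 worlds, so 1/7.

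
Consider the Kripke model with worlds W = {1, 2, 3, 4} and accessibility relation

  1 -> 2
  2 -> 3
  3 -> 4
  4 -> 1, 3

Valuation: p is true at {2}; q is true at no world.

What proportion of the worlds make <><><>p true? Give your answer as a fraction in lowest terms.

1: successors {2}; <><>p there: 2:F. ✗
2: successors {3}; <><>p there: 3:F. ✗
3: successors {4}; <><>p there: 4:T. ✓
4: successors {1, 3}; <><>p there: 1:F, 3:F. ✗
That's 1 of 4 worlds, so 1/4.

1/4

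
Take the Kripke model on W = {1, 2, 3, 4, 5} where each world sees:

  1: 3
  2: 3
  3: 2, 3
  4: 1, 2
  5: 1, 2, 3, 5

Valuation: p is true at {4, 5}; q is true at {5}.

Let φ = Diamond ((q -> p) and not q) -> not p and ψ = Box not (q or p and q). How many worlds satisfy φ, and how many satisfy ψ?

3 and 4

For Diamond ((q -> p) and not q) -> not p:
1: Diamond ((q -> p) and not q) is T, not p is T. ✓
2: Diamond ((q -> p) and not q) is T, not p is T. ✓
3: Diamond ((q -> p) and not q) is T, not p is T. ✓
4: Diamond ((q -> p) and not q) is T, not p is F. ✗
5: Diamond ((q -> p) and not q) is T, not p is F. ✗
— 3 worlds.
For Box not (q or p and q):
1: successors {3}; not (q or p and q) there: 3:T. ✓
2: successors {3}; not (q or p and q) there: 3:T. ✓
3: successors {2, 3}; not (q or p and q) there: 2:T, 3:T. ✓
4: successors {1, 2}; not (q or p and q) there: 1:T, 2:T. ✓
5: successors {1, 2, 3, 5}; not (q or p and q) there: 1:T, 2:T, 3:T, 5:F. ✗
— 4 worlds.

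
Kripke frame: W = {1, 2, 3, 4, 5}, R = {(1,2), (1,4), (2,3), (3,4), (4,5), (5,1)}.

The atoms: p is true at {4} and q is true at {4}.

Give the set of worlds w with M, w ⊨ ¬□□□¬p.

1: □□□¬p is F. ✓
2: □□□¬p is T. ✗
3: □□□¬p is T. ✗
4: □□□¬p is F. ✓
5: □□□¬p is T. ✗

{1, 4}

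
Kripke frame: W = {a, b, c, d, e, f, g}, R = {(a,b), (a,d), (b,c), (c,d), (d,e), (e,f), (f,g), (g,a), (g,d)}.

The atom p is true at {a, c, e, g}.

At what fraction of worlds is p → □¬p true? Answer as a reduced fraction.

a: p is T, □¬p is T. ✓
b: p is F, □¬p is F. ✓
c: p is T, □¬p is T. ✓
d: p is F, □¬p is F. ✓
e: p is T, □¬p is T. ✓
f: p is F, □¬p is F. ✓
g: p is T, □¬p is F. ✗
That's 6 of 7 worlds, so 6/7.

6/7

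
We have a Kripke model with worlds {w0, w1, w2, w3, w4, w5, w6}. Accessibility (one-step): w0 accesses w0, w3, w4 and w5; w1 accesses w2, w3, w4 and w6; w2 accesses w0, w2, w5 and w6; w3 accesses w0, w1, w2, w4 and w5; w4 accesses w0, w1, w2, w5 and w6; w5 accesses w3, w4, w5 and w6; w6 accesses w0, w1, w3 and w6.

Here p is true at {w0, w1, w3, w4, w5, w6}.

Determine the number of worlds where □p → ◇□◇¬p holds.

4

w0: □p is T, ◇□◇¬p is F. ✗
w1: □p is F, ◇□◇¬p is F. ✓
w2: □p is F, ◇□◇¬p is F. ✓
w3: □p is F, ◇□◇¬p is F. ✓
w4: □p is F, ◇□◇¬p is F. ✓
w5: □p is T, ◇□◇¬p is F. ✗
w6: □p is T, ◇□◇¬p is F. ✗
Satisfying worlds: {w1, w2, w3, w4}.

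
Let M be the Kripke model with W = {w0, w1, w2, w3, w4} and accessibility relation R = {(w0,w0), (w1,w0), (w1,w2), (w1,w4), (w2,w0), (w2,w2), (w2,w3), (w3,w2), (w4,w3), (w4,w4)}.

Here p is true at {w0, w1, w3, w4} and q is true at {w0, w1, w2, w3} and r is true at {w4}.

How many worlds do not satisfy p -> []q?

w0: p is T, []q is T. ✓
w1: p is T, []q is F. ✗
w2: p is F, []q is T. ✓
w3: p is T, []q is T. ✓
w4: p is T, []q is F. ✗
Satisfying worlds: {w0, w2, w3}.
So p -> []q fails at the other 2 worlds.

2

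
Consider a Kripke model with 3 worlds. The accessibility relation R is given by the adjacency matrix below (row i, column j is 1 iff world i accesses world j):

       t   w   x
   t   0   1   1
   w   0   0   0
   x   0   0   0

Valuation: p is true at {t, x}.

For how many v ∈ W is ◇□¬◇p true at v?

t: successors {w, x}; □¬◇p there: w:T, x:T. ✓
w: no successors, so ◇□¬◇p fails. ✗
x: no successors, so ◇□¬◇p fails. ✗
Satisfying worlds: {t}.

1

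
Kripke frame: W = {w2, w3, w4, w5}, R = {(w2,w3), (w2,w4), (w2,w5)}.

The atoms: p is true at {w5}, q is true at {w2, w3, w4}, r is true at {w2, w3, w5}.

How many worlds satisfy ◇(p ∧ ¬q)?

1

w2: successors {w3, w4, w5}; p ∧ ¬q there: w3:F, w4:F, w5:T. ✓
w3: no successors, so ◇(p ∧ ¬q) fails. ✗
w4: no successors, so ◇(p ∧ ¬q) fails. ✗
w5: no successors, so ◇(p ∧ ¬q) fails. ✗
Satisfying worlds: {w2}.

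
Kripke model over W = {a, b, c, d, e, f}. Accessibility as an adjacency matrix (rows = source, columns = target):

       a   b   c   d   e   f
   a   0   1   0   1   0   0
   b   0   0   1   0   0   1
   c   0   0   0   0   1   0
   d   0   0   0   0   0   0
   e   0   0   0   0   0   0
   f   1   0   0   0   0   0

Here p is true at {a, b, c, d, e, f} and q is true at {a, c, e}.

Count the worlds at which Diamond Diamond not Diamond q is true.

2

a: successors {b, d}; Diamond not Diamond q there: b:F, d:F. ✗
b: successors {c, f}; Diamond not Diamond q there: c:T, f:T. ✓
c: successors {e}; Diamond not Diamond q there: e:F. ✗
d: no successors, so Diamond Diamond not Diamond q fails. ✗
e: no successors, so Diamond Diamond not Diamond q fails. ✗
f: successors {a}; Diamond not Diamond q there: a:T. ✓
Satisfying worlds: {b, f}.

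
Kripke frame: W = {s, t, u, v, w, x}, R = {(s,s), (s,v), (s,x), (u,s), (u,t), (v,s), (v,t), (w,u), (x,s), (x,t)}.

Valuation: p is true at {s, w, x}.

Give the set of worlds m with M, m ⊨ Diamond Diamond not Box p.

{s, u, v, w, x}

s: successors {s, v, x}; Diamond not Box p there: s:T, v:T, x:T. ✓
t: no successors, so Diamond Diamond not Box p fails. ✗
u: successors {s, t}; Diamond not Box p there: s:T, t:F. ✓
v: successors {s, t}; Diamond not Box p there: s:T, t:F. ✓
w: successors {u}; Diamond not Box p there: u:T. ✓
x: successors {s, t}; Diamond not Box p there: s:T, t:F. ✓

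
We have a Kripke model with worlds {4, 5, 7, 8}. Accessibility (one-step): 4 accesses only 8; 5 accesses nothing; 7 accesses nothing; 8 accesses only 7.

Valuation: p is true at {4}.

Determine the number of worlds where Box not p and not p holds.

4: Box not p is T, not p is F. ✗
5: Box not p is T, not p is T. ✓
7: Box not p is T, not p is T. ✓
8: Box not p is T, not p is T. ✓
Satisfying worlds: {5, 7, 8}.

3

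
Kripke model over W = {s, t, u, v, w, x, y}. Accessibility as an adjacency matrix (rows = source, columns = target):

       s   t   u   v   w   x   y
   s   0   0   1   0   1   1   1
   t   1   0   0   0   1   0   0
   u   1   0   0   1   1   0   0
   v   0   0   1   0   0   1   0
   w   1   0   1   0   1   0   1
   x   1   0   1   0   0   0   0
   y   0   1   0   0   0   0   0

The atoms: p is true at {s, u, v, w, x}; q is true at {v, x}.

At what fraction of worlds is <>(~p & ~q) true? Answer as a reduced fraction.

3/7

s: successors {u, w, x, y}; ~p & ~q there: u:F, w:F, x:F, y:T. ✓
t: successors {s, w}; ~p & ~q there: s:F, w:F. ✗
u: successors {s, v, w}; ~p & ~q there: s:F, v:F, w:F. ✗
v: successors {u, x}; ~p & ~q there: u:F, x:F. ✗
w: successors {s, u, w, y}; ~p & ~q there: s:F, u:F, w:F, y:T. ✓
x: successors {s, u}; ~p & ~q there: s:F, u:F. ✗
y: successors {t}; ~p & ~q there: t:T. ✓
That's 3 of 7 worlds, so 3/7.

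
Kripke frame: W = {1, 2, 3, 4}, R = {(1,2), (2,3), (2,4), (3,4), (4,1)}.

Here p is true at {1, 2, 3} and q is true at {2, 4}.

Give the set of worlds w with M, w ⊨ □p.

1: successors {2}; p there: 2:T. ✓
2: successors {3, 4}; p there: 3:T, 4:F. ✗
3: successors {4}; p there: 4:F. ✗
4: successors {1}; p there: 1:T. ✓

{1, 4}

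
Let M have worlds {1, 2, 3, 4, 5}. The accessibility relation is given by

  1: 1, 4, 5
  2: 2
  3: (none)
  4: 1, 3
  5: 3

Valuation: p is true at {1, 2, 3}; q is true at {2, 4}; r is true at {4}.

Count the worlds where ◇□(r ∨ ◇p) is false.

1

1: successors {1, 4, 5}; □(r ∨ ◇p) there: 1:T, 4:F, 5:F. ✓
2: successors {2}; □(r ∨ ◇p) there: 2:T. ✓
3: no successors, so ◇□(r ∨ ◇p) fails. ✗
4: successors {1, 3}; □(r ∨ ◇p) there: 1:T, 3:T. ✓
5: successors {3}; □(r ∨ ◇p) there: 3:T. ✓
Satisfying worlds: {1, 2, 4, 5}.
So ◇□(r ∨ ◇p) fails at the other 1 world.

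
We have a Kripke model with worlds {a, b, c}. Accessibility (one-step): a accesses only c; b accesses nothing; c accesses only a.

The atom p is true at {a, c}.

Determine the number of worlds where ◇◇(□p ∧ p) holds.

a: successors {c}; ◇(□p ∧ p) there: c:T. ✓
b: no successors, so ◇◇(□p ∧ p) fails. ✗
c: successors {a}; ◇(□p ∧ p) there: a:T. ✓
Satisfying worlds: {a, c}.

2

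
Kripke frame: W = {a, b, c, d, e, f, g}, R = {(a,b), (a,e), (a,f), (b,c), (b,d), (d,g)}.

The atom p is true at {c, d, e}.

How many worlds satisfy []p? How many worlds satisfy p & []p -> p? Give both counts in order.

5 and 7

For []p:
a: successors {b, e, f}; p there: b:F, e:T, f:F. ✗
b: successors {c, d}; p there: c:T, d:T. ✓
c: no successors, so []p holds vacuously. ✓
d: successors {g}; p there: g:F. ✗
e: no successors, so []p holds vacuously. ✓
f: no successors, so []p holds vacuously. ✓
g: no successors, so []p holds vacuously. ✓
— 5 worlds.
For p & []p -> p:
a: p & []p is F, p is F. ✓
b: p & []p is F, p is F. ✓
c: p & []p is T, p is T. ✓
d: p & []p is F, p is T. ✓
e: p & []p is T, p is T. ✓
f: p & []p is F, p is F. ✓
g: p & []p is F, p is F. ✓
— 7 worlds.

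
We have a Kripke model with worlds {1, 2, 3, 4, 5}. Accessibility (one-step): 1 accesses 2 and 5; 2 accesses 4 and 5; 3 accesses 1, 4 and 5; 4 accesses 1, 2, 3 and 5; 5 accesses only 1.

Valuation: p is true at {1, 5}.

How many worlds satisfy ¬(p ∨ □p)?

3

1: p ∨ □p is T. ✗
2: p ∨ □p is F. ✓
3: p ∨ □p is F. ✓
4: p ∨ □p is F. ✓
5: p ∨ □p is T. ✗
Satisfying worlds: {2, 3, 4}.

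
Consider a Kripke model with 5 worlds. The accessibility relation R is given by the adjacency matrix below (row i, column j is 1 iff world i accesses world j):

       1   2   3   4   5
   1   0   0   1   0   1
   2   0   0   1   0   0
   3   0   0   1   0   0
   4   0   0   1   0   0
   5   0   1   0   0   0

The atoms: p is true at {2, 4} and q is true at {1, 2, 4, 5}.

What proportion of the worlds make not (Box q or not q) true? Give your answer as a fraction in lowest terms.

3/5

1: Box q or not q is F. ✓
2: Box q or not q is F. ✓
3: Box q or not q is T. ✗
4: Box q or not q is F. ✓
5: Box q or not q is T. ✗
That's 3 of 5 worlds, so 3/5.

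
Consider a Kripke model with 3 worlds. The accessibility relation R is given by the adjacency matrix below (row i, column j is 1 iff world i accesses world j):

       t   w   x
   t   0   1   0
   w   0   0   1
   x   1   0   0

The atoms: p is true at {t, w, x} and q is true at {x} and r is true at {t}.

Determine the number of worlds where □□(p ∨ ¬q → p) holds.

3

t: successors {w}; □(p ∨ ¬q → p) there: w:T. ✓
w: successors {x}; □(p ∨ ¬q → p) there: x:T. ✓
x: successors {t}; □(p ∨ ¬q → p) there: t:T. ✓
Satisfying worlds: {t, w, x}.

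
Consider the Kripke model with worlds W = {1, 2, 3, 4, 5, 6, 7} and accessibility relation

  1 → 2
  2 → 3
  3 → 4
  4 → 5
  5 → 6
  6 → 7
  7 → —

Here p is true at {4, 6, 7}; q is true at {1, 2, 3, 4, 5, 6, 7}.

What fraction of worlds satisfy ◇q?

1: successors {2}; q there: 2:T. ✓
2: successors {3}; q there: 3:T. ✓
3: successors {4}; q there: 4:T. ✓
4: successors {5}; q there: 5:T. ✓
5: successors {6}; q there: 6:T. ✓
6: successors {7}; q there: 7:T. ✓
7: no successors, so ◇q fails. ✗
That's 6 of 7 worlds, so 6/7.

6/7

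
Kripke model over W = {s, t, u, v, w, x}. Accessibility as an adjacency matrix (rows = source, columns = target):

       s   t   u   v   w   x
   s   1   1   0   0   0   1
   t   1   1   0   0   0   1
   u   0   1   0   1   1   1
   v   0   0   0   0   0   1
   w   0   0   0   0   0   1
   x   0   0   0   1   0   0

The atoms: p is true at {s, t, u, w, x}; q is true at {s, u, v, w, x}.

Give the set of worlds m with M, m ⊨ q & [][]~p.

{v, w}

s: q is T, [][]~p is F. ✗
t: q is F, [][]~p is F. ✗
u: q is T, [][]~p is F. ✗
v: q is T, [][]~p is T. ✓
w: q is T, [][]~p is T. ✓
x: q is T, [][]~p is F. ✗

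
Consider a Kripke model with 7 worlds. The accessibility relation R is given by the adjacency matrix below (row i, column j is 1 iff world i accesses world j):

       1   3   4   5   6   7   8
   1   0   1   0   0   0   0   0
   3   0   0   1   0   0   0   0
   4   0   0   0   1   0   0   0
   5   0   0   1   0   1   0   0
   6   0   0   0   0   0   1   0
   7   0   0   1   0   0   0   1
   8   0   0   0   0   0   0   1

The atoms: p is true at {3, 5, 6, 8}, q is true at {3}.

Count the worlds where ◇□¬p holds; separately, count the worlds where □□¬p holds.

2 and 1

For ◇□¬p:
1: successors {3}; □¬p there: 3:T. ✓
3: successors {4}; □¬p there: 4:F. ✗
4: successors {5}; □¬p there: 5:F. ✗
5: successors {4, 6}; □¬p there: 4:F, 6:T. ✓
6: successors {7}; □¬p there: 7:F. ✗
7: successors {4, 8}; □¬p there: 4:F, 8:F. ✗
8: successors {8}; □¬p there: 8:F. ✗
— 2 worlds.
For □□¬p:
1: successors {3}; □¬p there: 3:T. ✓
3: successors {4}; □¬p there: 4:F. ✗
4: successors {5}; □¬p there: 5:F. ✗
5: successors {4, 6}; □¬p there: 4:F, 6:T. ✗
6: successors {7}; □¬p there: 7:F. ✗
7: successors {4, 8}; □¬p there: 4:F, 8:F. ✗
8: successors {8}; □¬p there: 8:F. ✗
— 1 world.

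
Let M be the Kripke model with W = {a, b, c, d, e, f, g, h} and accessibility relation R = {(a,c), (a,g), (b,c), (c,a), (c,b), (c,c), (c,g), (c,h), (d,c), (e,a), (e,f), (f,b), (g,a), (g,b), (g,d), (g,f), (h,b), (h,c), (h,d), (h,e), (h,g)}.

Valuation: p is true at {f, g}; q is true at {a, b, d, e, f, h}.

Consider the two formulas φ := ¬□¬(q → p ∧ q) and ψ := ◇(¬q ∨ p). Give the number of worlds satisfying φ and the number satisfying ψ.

7 and 7

For ¬□¬(q → p ∧ q):
a: □¬(q → p ∧ q) is F. ✓
b: □¬(q → p ∧ q) is F. ✓
c: □¬(q → p ∧ q) is F. ✓
d: □¬(q → p ∧ q) is F. ✓
e: □¬(q → p ∧ q) is F. ✓
f: □¬(q → p ∧ q) is T. ✗
g: □¬(q → p ∧ q) is F. ✓
h: □¬(q → p ∧ q) is F. ✓
— 7 worlds.
For ◇(¬q ∨ p):
a: successors {c, g}; ¬q ∨ p there: c:T, g:T. ✓
b: successors {c}; ¬q ∨ p there: c:T. ✓
c: successors {a, b, c, g, h}; ¬q ∨ p there: a:F, b:F, c:T, g:T, h:F. ✓
d: successors {c}; ¬q ∨ p there: c:T. ✓
e: successors {a, f}; ¬q ∨ p there: a:F, f:T. ✓
f: successors {b}; ¬q ∨ p there: b:F. ✗
g: successors {a, b, d, f}; ¬q ∨ p there: a:F, b:F, d:F, f:T. ✓
h: successors {b, c, d, e, g}; ¬q ∨ p there: b:F, c:T, d:F, e:F, g:T. ✓
— 7 worlds.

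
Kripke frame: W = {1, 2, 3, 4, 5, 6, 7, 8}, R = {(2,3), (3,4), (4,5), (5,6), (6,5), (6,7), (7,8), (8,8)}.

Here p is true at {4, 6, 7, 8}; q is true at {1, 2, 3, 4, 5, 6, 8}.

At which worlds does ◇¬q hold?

{6}

1: no successors, so ◇¬q fails. ✗
2: successors {3}; ¬q there: 3:F. ✗
3: successors {4}; ¬q there: 4:F. ✗
4: successors {5}; ¬q there: 5:F. ✗
5: successors {6}; ¬q there: 6:F. ✗
6: successors {5, 7}; ¬q there: 5:F, 7:T. ✓
7: successors {8}; ¬q there: 8:F. ✗
8: successors {8}; ¬q there: 8:F. ✗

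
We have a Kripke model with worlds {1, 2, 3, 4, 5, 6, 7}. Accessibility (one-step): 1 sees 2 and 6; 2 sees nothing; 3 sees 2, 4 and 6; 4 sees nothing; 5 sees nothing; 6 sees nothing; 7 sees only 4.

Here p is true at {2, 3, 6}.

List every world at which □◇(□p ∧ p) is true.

{2, 4, 5, 6}

1: successors {2, 6}; ◇(□p ∧ p) there: 2:F, 6:F. ✗
2: no successors, so □◇(□p ∧ p) holds vacuously. ✓
3: successors {2, 4, 6}; ◇(□p ∧ p) there: 2:F, 4:F, 6:F. ✗
4: no successors, so □◇(□p ∧ p) holds vacuously. ✓
5: no successors, so □◇(□p ∧ p) holds vacuously. ✓
6: no successors, so □◇(□p ∧ p) holds vacuously. ✓
7: successors {4}; ◇(□p ∧ p) there: 4:F. ✗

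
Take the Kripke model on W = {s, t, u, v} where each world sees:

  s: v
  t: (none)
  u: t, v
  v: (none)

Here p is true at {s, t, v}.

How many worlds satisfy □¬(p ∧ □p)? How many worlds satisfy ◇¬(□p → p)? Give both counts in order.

2 and 0

For □¬(p ∧ □p):
s: successors {v}; ¬(p ∧ □p) there: v:F. ✗
t: no successors, so □¬(p ∧ □p) holds vacuously. ✓
u: successors {t, v}; ¬(p ∧ □p) there: t:F, v:F. ✗
v: no successors, so □¬(p ∧ □p) holds vacuously. ✓
— 2 worlds.
For ◇¬(□p → p):
s: successors {v}; ¬(□p → p) there: v:F. ✗
t: no successors, so ◇¬(□p → p) fails. ✗
u: successors {t, v}; ¬(□p → p) there: t:F, v:F. ✗
v: no successors, so ◇¬(□p → p) fails. ✗
— 0 worlds.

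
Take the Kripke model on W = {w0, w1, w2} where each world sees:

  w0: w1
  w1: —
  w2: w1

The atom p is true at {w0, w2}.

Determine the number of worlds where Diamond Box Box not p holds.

2

w0: successors {w1}; Box Box not p there: w1:T. ✓
w1: no successors, so Diamond Box Box not p fails. ✗
w2: successors {w1}; Box Box not p there: w1:T. ✓
Satisfying worlds: {w0, w2}.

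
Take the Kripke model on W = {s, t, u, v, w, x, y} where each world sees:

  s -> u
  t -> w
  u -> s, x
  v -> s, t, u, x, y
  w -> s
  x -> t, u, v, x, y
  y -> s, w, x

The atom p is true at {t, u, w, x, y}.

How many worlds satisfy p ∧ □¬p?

s: p is F, □¬p is F. ✗
t: p is T, □¬p is F. ✗
u: p is T, □¬p is F. ✗
v: p is F, □¬p is F. ✗
w: p is T, □¬p is T. ✓
x: p is T, □¬p is F. ✗
y: p is T, □¬p is F. ✗
Satisfying worlds: {w}.

1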